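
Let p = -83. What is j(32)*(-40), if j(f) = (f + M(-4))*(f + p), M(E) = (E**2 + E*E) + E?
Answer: 122400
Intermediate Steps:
M(E) = E + 2*E**2 (M(E) = (E**2 + E**2) + E = 2*E**2 + E = E + 2*E**2)
j(f) = (-83 + f)*(28 + f) (j(f) = (f - 4*(1 + 2*(-4)))*(f - 83) = (f - 4*(1 - 8))*(-83 + f) = (f - 4*(-7))*(-83 + f) = (f + 28)*(-83 + f) = (28 + f)*(-83 + f) = (-83 + f)*(28 + f))
j(32)*(-40) = (-2324 + 32**2 - 55*32)*(-40) = (-2324 + 1024 - 1760)*(-40) = -3060*(-40) = 122400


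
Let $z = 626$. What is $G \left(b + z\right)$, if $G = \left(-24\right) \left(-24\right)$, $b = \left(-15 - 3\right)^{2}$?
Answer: $547200$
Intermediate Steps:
$b = 324$ ($b = \left(-18\right)^{2} = 324$)
$G = 576$
$G \left(b + z\right) = 576 \left(324 + 626\right) = 576 \cdot 950 = 547200$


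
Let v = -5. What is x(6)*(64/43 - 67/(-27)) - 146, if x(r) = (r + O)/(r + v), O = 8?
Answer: -104980/1161 ≈ -90.422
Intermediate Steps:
x(r) = (8 + r)/(-5 + r) (x(r) = (r + 8)/(r - 5) = (8 + r)/(-5 + r))
x(6)*(64/43 - 67/(-27)) - 146 = ((8 + 6)/(-5 + 6))*(64/43 - 67/(-27)) - 146 = (14/1)*(64*(1/43) - 67*(-1/27)) - 146 = (1*14)*(64/43 + 67/27) - 146 = 14*(4609/1161) - 146 = 64526/1161 - 146 = -104980/1161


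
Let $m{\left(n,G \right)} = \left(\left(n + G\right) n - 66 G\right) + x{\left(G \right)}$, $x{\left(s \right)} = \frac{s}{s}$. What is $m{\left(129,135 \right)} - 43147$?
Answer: $-18000$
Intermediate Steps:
$x{\left(s \right)} = 1$
$m{\left(n,G \right)} = 1 - 66 G + n \left(G + n\right)$ ($m{\left(n,G \right)} = \left(\left(n + G\right) n - 66 G\right) + 1 = \left(\left(G + n\right) n - 66 G\right) + 1 = \left(n \left(G + n\right) - 66 G\right) + 1 = \left(- 66 G + n \left(G + n\right)\right) + 1 = 1 - 66 G + n \left(G + n\right)$)
$m{\left(129,135 \right)} - 43147 = \left(1 + 129^{2} - 8910 + 135 \cdot 129\right) - 43147 = \left(1 + 16641 - 8910 + 17415\right) - 43147 = 25147 - 43147 = -18000$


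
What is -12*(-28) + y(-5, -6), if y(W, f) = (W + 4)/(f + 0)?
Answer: 2017/6 ≈ 336.17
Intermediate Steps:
y(W, f) = (4 + W)/f
-12*(-28) + y(-5, -6) = -12*(-28) + (4 - 5)/(-6) = 336 - ⅙*(-1) = 336 + ⅙ = 2017/6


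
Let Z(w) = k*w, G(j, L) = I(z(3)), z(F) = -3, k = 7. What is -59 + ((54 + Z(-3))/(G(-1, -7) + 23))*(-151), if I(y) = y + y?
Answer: -5986/17 ≈ -352.12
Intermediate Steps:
I(y) = 2*y
G(j, L) = -6 (G(j, L) = 2*(-3) = -6)
Z(w) = 7*w
-59 + ((54 + Z(-3))/(G(-1, -7) + 23))*(-151) = -59 + ((54 + 7*(-3))/(-6 + 23))*(-151) = -59 + ((54 - 21)/17)*(-151) = -59 + (33*(1/17))*(-151) = -59 + (33/17)*(-151) = -59 - 4983/17 = -5986/17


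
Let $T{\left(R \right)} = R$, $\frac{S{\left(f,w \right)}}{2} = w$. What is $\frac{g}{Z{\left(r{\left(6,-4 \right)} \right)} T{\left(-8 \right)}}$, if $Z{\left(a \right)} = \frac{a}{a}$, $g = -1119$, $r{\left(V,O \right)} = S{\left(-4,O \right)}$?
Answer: $\frac{1119}{8} \approx 139.88$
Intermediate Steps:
$S{\left(f,w \right)} = 2 w$
$r{\left(V,O \right)} = 2 O$
$Z{\left(a \right)} = 1$
$\frac{g}{Z{\left(r{\left(6,-4 \right)} \right)} T{\left(-8 \right)}} = - \frac{1119}{1 \left(-8\right)} = - \frac{1119}{-8} = \left(-1119\right) \left(- \frac{1}{8}\right) = \frac{1119}{8}$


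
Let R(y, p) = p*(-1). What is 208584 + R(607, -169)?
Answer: 208753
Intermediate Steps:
R(y, p) = -p
208584 + R(607, -169) = 208584 - 1*(-169) = 208584 + 169 = 208753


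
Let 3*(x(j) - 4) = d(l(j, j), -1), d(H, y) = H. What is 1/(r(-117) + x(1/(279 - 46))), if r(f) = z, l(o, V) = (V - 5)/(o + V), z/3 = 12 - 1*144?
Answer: -1/586 ≈ -0.0017065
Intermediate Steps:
z = -396 (z = 3*(12 - 1*144) = 3*(12 - 144) = 3*(-132) = -396)
l(o, V) = (-5 + V)/(V + o)
r(f) = -396
x(j) = 4 + (-5 + j)/(6*j) (x(j) = 4 + ((-5 + j)/(j + j))/3 = 4 + ((-5 + j)/((2*j)))/3 = 4 + ((1/(2*j))*(-5 + j))/3 = 4 + ((-5 + j)/(2*j))/3 = 4 + (-5 + j)/(6*j))
1/(r(-117) + x(1/(279 - 46))) = 1/(-396 + 5*(-1 + 5/(279 - 46))/(6*(1/(279 - 46)))) = 1/(-396 + 5*(-1 + 5/233)/(6*(1/233))) = 1/(-396 + 5*(-1 + 5*(1/233))/(6*(1/233))) = 1/(-396 + (⅚)*233*(-1 + 5/233)) = 1/(-396 + (⅚)*233*(-228/233)) = 1/(-396 - 190) = 1/(-586) = -1/586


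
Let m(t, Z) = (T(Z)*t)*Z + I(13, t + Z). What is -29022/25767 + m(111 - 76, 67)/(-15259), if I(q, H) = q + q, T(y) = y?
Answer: -213899945/18722793 ≈ -11.425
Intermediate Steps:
I(q, H) = 2*q
m(t, Z) = 26 + t*Z² (m(t, Z) = (Z*t)*Z + 2*13 = t*Z² + 26 = 26 + t*Z²)
-29022/25767 + m(111 - 76, 67)/(-15259) = -29022/25767 + (26 + (111 - 76)*67²)/(-15259) = -29022*1/25767 + (26 + 35*4489)*(-1/15259) = -1382/1227 + (26 + 157115)*(-1/15259) = -1382/1227 + 157141*(-1/15259) = -1382/1227 - 157141/15259 = -213899945/18722793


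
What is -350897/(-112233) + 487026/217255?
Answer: 130894516793/24383180415 ≈ 5.3682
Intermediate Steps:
-350897/(-112233) + 487026/217255 = -350897*(-1/112233) + 487026*(1/217255) = 350897/112233 + 487026/217255 = 130894516793/24383180415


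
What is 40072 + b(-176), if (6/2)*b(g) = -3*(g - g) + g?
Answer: 120040/3 ≈ 40013.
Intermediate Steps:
b(g) = g/3 (b(g) = (-3*(g - g) + g)/3 = (-3*0 + g)/3 = (0 + g)/3 = g/3)
40072 + b(-176) = 40072 + (⅓)*(-176) = 40072 - 176/3 = 120040/3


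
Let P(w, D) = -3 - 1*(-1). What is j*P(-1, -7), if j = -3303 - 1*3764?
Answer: 14134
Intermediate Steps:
P(w, D) = -2 (P(w, D) = -3 + 1 = -2)
j = -7067 (j = -3303 - 3764 = -7067)
j*P(-1, -7) = -7067*(-2) = 14134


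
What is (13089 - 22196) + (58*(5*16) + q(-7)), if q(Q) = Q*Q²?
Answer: -4810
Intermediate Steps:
q(Q) = Q³
(13089 - 22196) + (58*(5*16) + q(-7)) = (13089 - 22196) + (58*(5*16) + (-7)³) = -9107 + (58*80 - 343) = -9107 + (4640 - 343) = -9107 + 4297 = -4810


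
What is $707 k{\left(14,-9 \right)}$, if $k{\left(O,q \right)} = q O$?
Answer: $-89082$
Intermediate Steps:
$k{\left(O,q \right)} = O q$
$707 k{\left(14,-9 \right)} = 707 \cdot 14 \left(-9\right) = 707 \left(-126\right) = -89082$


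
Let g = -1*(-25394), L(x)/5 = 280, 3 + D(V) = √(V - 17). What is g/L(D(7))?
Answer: 12697/700 ≈ 18.139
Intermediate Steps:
D(V) = -3 + √(-17 + V) (D(V) = -3 + √(V - 17) = -3 + √(-17 + V))
L(x) = 1400 (L(x) = 5*280 = 1400)
g = 25394
g/L(D(7)) = 25394/1400 = 25394*(1/1400) = 12697/700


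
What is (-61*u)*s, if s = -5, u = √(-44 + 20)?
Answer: 610*I*√6 ≈ 1494.2*I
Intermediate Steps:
u = 2*I*√6 (u = √(-24) = 2*I*√6 ≈ 4.899*I)
(-61*u)*s = -122*I*√6*(-5) = 610*I*√6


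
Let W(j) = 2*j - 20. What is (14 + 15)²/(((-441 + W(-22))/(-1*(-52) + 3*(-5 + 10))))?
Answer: -56347/505 ≈ -111.58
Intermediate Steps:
W(j) = -20 + 2*j
(14 + 15)²/(((-441 + W(-22))/(-1*(-52) + 3*(-5 + 10)))) = (14 + 15)²/(((-441 + (-20 + 2*(-22)))/(-1*(-52) + 3*(-5 + 10)))) = 29²/(((-441 + (-20 - 44))/(52 + 3*5))) = 841/(((-441 - 64)/(52 + 15))) = 841/((-505/67)) = 841/((-505*1/67)) = 841/(-505/67) = 841*(-67/505) = -56347/505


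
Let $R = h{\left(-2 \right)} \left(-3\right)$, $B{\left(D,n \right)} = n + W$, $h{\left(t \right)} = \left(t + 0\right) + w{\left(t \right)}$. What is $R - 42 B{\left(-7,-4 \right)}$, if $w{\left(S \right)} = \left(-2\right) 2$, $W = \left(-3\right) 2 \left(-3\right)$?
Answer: $-570$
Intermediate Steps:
$W = 18$ ($W = \left(-6\right) \left(-3\right) = 18$)
$w{\left(S \right)} = -4$
$h{\left(t \right)} = -4 + t$ ($h{\left(t \right)} = \left(t + 0\right) - 4 = t - 4 = -4 + t$)
$B{\left(D,n \right)} = 18 + n$ ($B{\left(D,n \right)} = n + 18 = 18 + n$)
$R = 18$ ($R = \left(-4 - 2\right) \left(-3\right) = \left(-6\right) \left(-3\right) = 18$)
$R - 42 B{\left(-7,-4 \right)} = 18 - 42 \left(18 - 4\right) = 18 - 588 = -570$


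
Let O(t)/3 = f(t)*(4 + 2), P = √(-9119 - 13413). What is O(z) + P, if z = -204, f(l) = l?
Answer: -3672 + 2*I*√5633 ≈ -3672.0 + 150.11*I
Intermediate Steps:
P = 2*I*√5633 (P = √(-22532) = 2*I*√5633 ≈ 150.11*I)
O(t) = 18*t (O(t) = 3*(t*(4 + 2)) = 3*(t*6) = 3*(6*t) = 18*t)
O(z) + P = 18*(-204) + 2*I*√5633 = -3672 + 2*I*√5633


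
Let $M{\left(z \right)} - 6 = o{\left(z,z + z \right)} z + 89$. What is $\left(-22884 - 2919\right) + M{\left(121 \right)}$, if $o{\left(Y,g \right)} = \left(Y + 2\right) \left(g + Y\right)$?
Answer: $5376821$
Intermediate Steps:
$o{\left(Y,g \right)} = \left(2 + Y\right) \left(Y + g\right)$
$M{\left(z \right)} = 95 + z \left(3 z^{2} + 6 z\right)$ ($M{\left(z \right)} = 6 + \left(\left(z^{2} + 2 z + 2 \left(z + z\right) + z \left(z + z\right)\right) z + 89\right) = 6 + \left(\left(z^{2} + 2 z + 2 \cdot 2 z + z 2 z\right) z + 89\right) = 6 + \left(\left(z^{2} + 2 z + 4 z + 2 z^{2}\right) z + 89\right) = 6 + \left(\left(3 z^{2} + 6 z\right) z + 89\right) = 6 + \left(z \left(3 z^{2} + 6 z\right) + 89\right) = 6 + \left(89 + z \left(3 z^{2} + 6 z\right)\right) = 95 + z \left(3 z^{2} + 6 z\right)$)
$\left(-22884 - 2919\right) + M{\left(121 \right)} = \left(-22884 - 2919\right) + \left(95 + 3 \cdot 121^{2} \left(2 + 121\right)\right) = -25803 + \left(95 + 3 \cdot 14641 \cdot 123\right) = -25803 + \left(95 + 5402529\right) = -25803 + 5402624 = 5376821$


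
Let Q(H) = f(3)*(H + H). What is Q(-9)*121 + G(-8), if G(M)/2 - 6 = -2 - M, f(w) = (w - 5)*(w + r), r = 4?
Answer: 30516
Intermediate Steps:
f(w) = (-5 + w)*(4 + w) (f(w) = (w - 5)*(w + 4) = (-5 + w)*(4 + w))
G(M) = 8 - 2*M (G(M) = 12 + 2*(-2 - M) = 12 + (-4 - 2*M) = 8 - 2*M)
Q(H) = -28*H (Q(H) = (-20 + 3² - 1*3)*(H + H) = (-20 + 9 - 3)*(2*H) = -28*H)
Q(-9)*121 + G(-8) = -28*(-9)*121 + (8 - 2*(-8)) = 252*121 + (8 + 16) = 30492 + 24 = 30516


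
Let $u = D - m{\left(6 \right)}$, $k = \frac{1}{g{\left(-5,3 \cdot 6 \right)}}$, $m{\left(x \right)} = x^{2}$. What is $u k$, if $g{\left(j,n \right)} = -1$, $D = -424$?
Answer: $460$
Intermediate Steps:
$k = -1$ ($k = \frac{1}{-1} = -1$)
$u = -460$ ($u = -424 - 6^{2} = -424 - 36 = -460$)
$u k = \left(-460\right) \left(-1\right) = 460$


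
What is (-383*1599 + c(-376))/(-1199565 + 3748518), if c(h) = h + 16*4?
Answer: -68081/283217 ≈ -0.24038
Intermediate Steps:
c(h) = 64 + h (c(h) = h + 64 = 64 + h)
(-383*1599 + c(-376))/(-1199565 + 3748518) = (-383*1599 + (64 - 376))/(-1199565 + 3748518) = (-612417 - 312)/2548953 = -612729*1/2548953 = -68081/283217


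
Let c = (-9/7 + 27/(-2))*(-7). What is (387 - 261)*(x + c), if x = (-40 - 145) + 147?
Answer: 8253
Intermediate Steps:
x = -38 (x = -185 + 147 = -38)
c = 207/2 (c = (-9*1/7 + 27*(-1/2))*(-7) = (-9/7 - 27/2)*(-7) = -207/14*(-7) = 207/2 ≈ 103.50)
(387 - 261)*(x + c) = (387 - 261)*(-38 + 207/2) = 126*(131/2) = 8253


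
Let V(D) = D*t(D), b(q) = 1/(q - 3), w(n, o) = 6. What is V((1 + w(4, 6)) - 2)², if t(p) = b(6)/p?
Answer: ⅑ ≈ 0.11111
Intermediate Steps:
b(q) = 1/(-3 + q)
t(p) = 1/(3*p) (t(p) = 1/((-3 + 6)*p) = 1/(3*p))
V(D) = ⅓ (V(D) = D*(1/(3*D)) = ⅓)
V((1 + w(4, 6)) - 2)² = (⅓)² = ⅑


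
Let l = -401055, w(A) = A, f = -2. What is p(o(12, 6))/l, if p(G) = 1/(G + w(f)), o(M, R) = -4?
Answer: 1/2406330 ≈ 4.1557e-7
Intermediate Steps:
p(G) = 1/(-2 + G) (p(G) = 1/(G - 2) = 1/(-2 + G))
p(o(12, 6))/l = 1/(-2 - 4*(-401055)) = -1/401055/(-6) = -1/6*(-1/401055) = 1/2406330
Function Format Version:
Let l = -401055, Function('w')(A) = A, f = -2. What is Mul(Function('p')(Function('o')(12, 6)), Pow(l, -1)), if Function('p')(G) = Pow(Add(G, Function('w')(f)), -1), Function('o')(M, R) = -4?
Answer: Rational(1, 2406330) ≈ 4.1557e-7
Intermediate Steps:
Function('p')(G) = Pow(Add(-2, G), -1) (Function('p')(G) = Pow(Add(G, -2), -1) = Pow(Add(-2, G), -1))
Mul(Function('p')(Function('o')(12, 6)), Pow(l, -1)) = Mul(Pow(Add(-2, -4), -1), Pow(-401055, -1)) = Mul(Pow(-6, -1), Rational(-1, 401055)) = Mul(Rational(-1, 6), Rational(-1, 401055)) = Rational(1, 2406330)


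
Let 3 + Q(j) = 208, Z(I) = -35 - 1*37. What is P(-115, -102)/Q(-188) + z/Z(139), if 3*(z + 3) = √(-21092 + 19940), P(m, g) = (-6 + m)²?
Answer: 351589/4920 - I*√2/9 ≈ 71.461 - 0.15713*I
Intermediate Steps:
Z(I) = -72 (Z(I) = -35 - 37 = -72)
Q(j) = 205 (Q(j) = -3 + 208 = 205)
z = -3 + 8*I*√2 (z = -3 + √(-21092 + 19940)/3 = -3 + √(-1152)/3 = -3 + (24*I*√2)/3 = -3 + 8*I*√2 ≈ -3.0 + 11.314*I)
P(-115, -102)/Q(-188) + z/Z(139) = (-6 - 115)²/205 + (-3 + 8*I*√2)/(-72) = (-121)²*(1/205) + (-3 + 8*I*√2)*(-1/72) = 14641*(1/205) + (1/24 - I*√2/9) = 14641/205 + (1/24 - I*√2/9) = 351589/4920 - I*√2/9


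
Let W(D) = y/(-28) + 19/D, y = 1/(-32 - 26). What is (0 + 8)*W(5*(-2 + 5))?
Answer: 30871/3045 ≈ 10.138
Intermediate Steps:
y = -1/58 (y = 1/(-58) = -1/58 ≈ -0.017241)
W(D) = 1/1624 + 19/D (W(D) = -1/58/(-28) + 19/D = -1/58*(-1/28) + 19/D = 1/1624 + 19/D)
(0 + 8)*W(5*(-2 + 5)) = (0 + 8)*((30856 + 5*(-2 + 5))/(1624*((5*(-2 + 5))))) = 8*((30856 + 5*3)/(1624*((5*3)))) = 8*((1/1624)*(30856 + 15)/15) = 8*((1/1624)*(1/15)*30871) = 8*(30871/24360) = 30871/3045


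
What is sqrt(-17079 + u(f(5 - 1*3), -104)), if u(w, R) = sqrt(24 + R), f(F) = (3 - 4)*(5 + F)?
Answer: sqrt(-17079 + 4*I*sqrt(5)) ≈ 0.0342 + 130.69*I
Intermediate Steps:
f(F) = -5 - F (f(F) = -(5 + F) = -5 - F)
sqrt(-17079 + u(f(5 - 1*3), -104)) = sqrt(-17079 + sqrt(24 - 104)) = sqrt(-17079 + sqrt(-80)) = sqrt(-17079 + 4*I*sqrt(5))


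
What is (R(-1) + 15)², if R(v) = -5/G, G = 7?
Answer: 10000/49 ≈ 204.08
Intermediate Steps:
R(v) = -5/7
(R(-1) + 15)² = (-5/7 + 15)² = (100/7)² = 10000/49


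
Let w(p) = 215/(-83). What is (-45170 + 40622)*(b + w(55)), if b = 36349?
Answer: -13720188096/83 ≈ -1.6530e+8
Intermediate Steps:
w(p) = -215/83 (w(p) = 215*(-1/83) = -215/83)
(-45170 + 40622)*(b + w(55)) = (-45170 + 40622)*(36349 - 215/83) = -4548*3016752/83 = -13720188096/83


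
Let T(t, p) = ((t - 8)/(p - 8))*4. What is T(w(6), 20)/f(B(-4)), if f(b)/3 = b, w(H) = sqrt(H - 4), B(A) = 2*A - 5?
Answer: 8/117 - sqrt(2)/117 ≈ 0.056289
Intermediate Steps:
B(A) = -5 + 2*A
w(H) = sqrt(-4 + H)
f(b) = 3*b
T(t, p) = 4*(-8 + t)/(-8 + p) (T(t, p) = ((-8 + t)/(-8 + p))*4 = 4*(-8 + t)/(-8 + p))
T(w(6), 20)/f(B(-4)) = (4*(-8 + sqrt(-4 + 6))/(-8 + 20))/((3*(-5 + 2*(-4)))) = (4*(-8 + sqrt(2))/12)/((3*(-5 - 8))) = (4*(1/12)*(-8 + sqrt(2)))/((3*(-13))) = (-8/3 + sqrt(2)/3)/(-39) = (-8/3 + sqrt(2)/3)*(-1/39) = 8/117 - sqrt(2)/117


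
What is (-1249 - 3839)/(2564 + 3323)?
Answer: -5088/5887 ≈ -0.86428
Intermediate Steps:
(-1249 - 3839)/(2564 + 3323) = -5088/5887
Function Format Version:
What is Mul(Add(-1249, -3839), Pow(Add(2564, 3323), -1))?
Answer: Rational(-5088, 5887) ≈ -0.86428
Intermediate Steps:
Mul(Add(-1249, -3839), Pow(Add(2564, 3323), -1)) = Mul(-5088, Pow(5887, -1)) = Mul(-5088, Rational(1, 5887)) = Rational(-5088, 5887)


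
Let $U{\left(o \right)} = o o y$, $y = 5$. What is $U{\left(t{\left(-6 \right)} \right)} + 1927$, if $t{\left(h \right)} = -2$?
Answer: $1947$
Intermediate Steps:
$U{\left(o \right)} = 5 o^{2}$ ($U{\left(o \right)} = o o 5 = o^{2} \cdot 5 = 5 o^{2}$)
$U{\left(t{\left(-6 \right)} \right)} + 1927 = 5 \left(-2\right)^{2} + 1927 = 5 \cdot 4 + 1927 = 20 + 1927 = 1947$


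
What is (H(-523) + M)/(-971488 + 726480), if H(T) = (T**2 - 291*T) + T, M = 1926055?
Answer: -1175627/122504 ≈ -9.5966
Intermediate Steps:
H(T) = T**2 - 290*T
(H(-523) + M)/(-971488 + 726480) = (-523*(-290 - 523) + 1926055)/(-971488 + 726480) = (-523*(-813) + 1926055)/(-245008) = (425199 + 1926055)*(-1/245008) = 2351254*(-1/245008) = -1175627/122504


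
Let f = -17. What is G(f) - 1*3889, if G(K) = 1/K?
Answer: -66114/17 ≈ -3889.1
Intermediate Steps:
G(f) - 1*3889 = 1/(-17) - 1*3889 = -1/17 - 3889 = -66114/17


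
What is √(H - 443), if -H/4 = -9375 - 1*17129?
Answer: √105573 ≈ 324.92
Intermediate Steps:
H = 106016 (H = -4*(-9375 - 1*17129) = -4*(-9375 - 17129) = -4*(-26504) = 106016)
√(H - 443) = √(106016 - 443) = √105573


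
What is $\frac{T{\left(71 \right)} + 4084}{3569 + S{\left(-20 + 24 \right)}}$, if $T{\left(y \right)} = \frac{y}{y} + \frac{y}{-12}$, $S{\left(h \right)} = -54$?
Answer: $\frac{48949}{42180} \approx 1.1605$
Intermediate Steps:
$T{\left(y \right)} = 1 - \frac{y}{12}$ ($T{\left(y \right)} = 1 + y \left(- \frac{1}{12}\right) = 1 - \frac{y}{12}$)
$\frac{T{\left(71 \right)} + 4084}{3569 + S{\left(-20 + 24 \right)}} = \frac{\left(1 - \frac{71}{12}\right) + 4084}{3569 - 54} = \frac{\left(1 - \frac{71}{12}\right) + 4084}{3515} = \left(- \frac{59}{12} + 4084\right) \frac{1}{3515} = \frac{48949}{12} \cdot \frac{1}{3515} = \frac{48949}{42180}$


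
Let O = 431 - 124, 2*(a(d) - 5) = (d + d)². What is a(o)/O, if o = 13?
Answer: 343/307 ≈ 1.1173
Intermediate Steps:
a(d) = 5 + 2*d² (a(d) = 5 + (d + d)²/2 = 5 + (2*d)²/2 = 5 + (4*d²)/2 = 5 + 2*d²)
O = 307
a(o)/O = (5 + 2*13²)/307 = (5 + 2*169)*(1/307) = (5 + 338)*(1/307) = 343*(1/307) = 343/307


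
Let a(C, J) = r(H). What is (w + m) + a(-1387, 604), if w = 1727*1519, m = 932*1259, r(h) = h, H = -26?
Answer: 3796675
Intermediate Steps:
a(C, J) = -26
m = 1173388
w = 2623313
(w + m) + a(-1387, 604) = (2623313 + 1173388) - 26 = 3796701 - 26 = 3796675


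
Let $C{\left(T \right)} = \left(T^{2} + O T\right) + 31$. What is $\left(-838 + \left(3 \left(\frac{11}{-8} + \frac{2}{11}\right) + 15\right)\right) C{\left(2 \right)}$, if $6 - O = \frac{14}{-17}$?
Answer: $- \frac{60155153}{1496} \approx -40211.0$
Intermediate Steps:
$O = \frac{116}{17}$ ($O = 6 - \frac{14}{-17} = 6 - 14 \left(- \frac{1}{17}\right) = 6 - - \frac{14}{17} = 6 + \frac{14}{17} = \frac{116}{17} \approx 6.8235$)
$C{\left(T \right)} = 31 + T^{2} + \frac{116 T}{17}$ ($C{\left(T \right)} = \left(T^{2} + \frac{116 T}{17}\right) + 31 = 31 + T^{2} + \frac{116 T}{17}$)
$\left(-838 + \left(3 \left(\frac{11}{-8} + \frac{2}{11}\right) + 15\right)\right) C{\left(2 \right)} = \left(-838 + \left(3 \left(\frac{11}{-8} + \frac{2}{11}\right) + 15\right)\right) \left(31 + 2^{2} + \frac{116}{17} \cdot 2\right) = \left(-838 + \left(3 \left(11 \left(- \frac{1}{8}\right) + 2 \cdot \frac{1}{11}\right) + 15\right)\right) \left(31 + 4 + \frac{232}{17}\right) = \left(-838 + \left(3 \left(- \frac{11}{8} + \frac{2}{11}\right) + 15\right)\right) \frac{827}{17} = \left(-838 + \left(3 \left(- \frac{105}{88}\right) + 15\right)\right) \frac{827}{17} = \left(-838 + \left(- \frac{315}{88} + 15\right)\right) \frac{827}{17} = \left(-838 + \frac{1005}{88}\right) \frac{827}{17} = \left(- \frac{72739}{88}\right) \frac{827}{17} = - \frac{60155153}{1496}$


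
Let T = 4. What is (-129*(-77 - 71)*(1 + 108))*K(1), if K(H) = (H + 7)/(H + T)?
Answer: 16648224/5 ≈ 3.3296e+6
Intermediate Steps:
K(H) = (7 + H)/(4 + H) (K(H) = (H + 7)/(H + 4) = (7 + H)/(4 + H))
(-129*(-77 - 71)*(1 + 108))*K(1) = (-129*(-77 - 71)*(1 + 108))*((7 + 1)/(4 + 1)) = (-(-19092)*109)*(8/5) = (-129*(-16132))*((1/5)*8) = 2081028*(8/5) = 16648224/5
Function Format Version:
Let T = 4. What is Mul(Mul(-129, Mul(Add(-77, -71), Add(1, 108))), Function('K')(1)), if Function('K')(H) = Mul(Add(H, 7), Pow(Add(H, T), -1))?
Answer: Rational(16648224, 5) ≈ 3.3296e+6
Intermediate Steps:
Function('K')(H) = Mul(Pow(Add(4, H), -1), Add(7, H)) (Function('K')(H) = Mul(Add(H, 7), Pow(Add(H, 4), -1)) = Mul(Add(7, H), Pow(Add(4, H), -1)) = Mul(Pow(Add(4, H), -1), Add(7, H)))
Mul(Mul(-129, Mul(Add(-77, -71), Add(1, 108))), Function('K')(1)) = Mul(Mul(-129, Mul(Add(-77, -71), Add(1, 108))), Mul(Pow(Add(4, 1), -1), Add(7, 1))) = Mul(Mul(-129, Mul(-148, 109)), Mul(Pow(5, -1), 8)) = Mul(Mul(-129, -16132), Mul(Rational(1, 5), 8)) = Mul(2081028, Rational(8, 5)) = Rational(16648224, 5)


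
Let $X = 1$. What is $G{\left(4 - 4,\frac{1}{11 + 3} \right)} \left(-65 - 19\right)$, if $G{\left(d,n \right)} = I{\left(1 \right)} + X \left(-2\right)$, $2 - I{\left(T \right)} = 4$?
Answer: $336$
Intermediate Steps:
$I{\left(T \right)} = -2$ ($I{\left(T \right)} = 2 - 4 = -2$)
$G{\left(d,n \right)} = -4$ ($G{\left(d,n \right)} = -2 + 1 \left(-2\right) = -2 - 2 = -4$)
$G{\left(4 - 4,\frac{1}{11 + 3} \right)} \left(-65 - 19\right) = - 4 \left(-65 - 19\right) = \left(-4\right) \left(-84\right) = 336$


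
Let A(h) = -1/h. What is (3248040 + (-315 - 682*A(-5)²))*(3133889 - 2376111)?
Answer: 61525847071654/25 ≈ 2.4610e+12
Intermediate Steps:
(3248040 + (-315 - 682*A(-5)²))*(3133889 - 2376111) = (3248040 + (-315 - 682*(-1/(-5))²))*(3133889 - 2376111) = (3248040 + (-315 - 682*(-1*(-⅕))²))*757778 = (3248040 + (-315 - 682*(⅕)²))*757778 = (3248040 + (-315 - 682*1/25))*757778 = (3248040 + (-315 - 682/25))*757778 = (3248040 - 8557/25)*757778 = (81192443/25)*757778 = 61525847071654/25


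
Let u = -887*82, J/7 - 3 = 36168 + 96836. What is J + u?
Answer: 858315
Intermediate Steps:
J = 931049 (J = 21 + 7*(36168 + 96836) = 21 + 7*133004 = 21 + 931028 = 931049)
u = -72734
J + u = 931049 - 72734 = 858315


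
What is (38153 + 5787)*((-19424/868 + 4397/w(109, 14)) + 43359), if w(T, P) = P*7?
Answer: 2895491441050/1519 ≈ 1.9062e+9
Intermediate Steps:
w(T, P) = 7*P
(38153 + 5787)*((-19424/868 + 4397/w(109, 14)) + 43359) = (38153 + 5787)*((-19424/868 + 4397/((7*14))) + 43359) = 43940*((-19424*1/868 + 4397/98) + 43359) = 43940*((-4856/217 + 4397*(1/98)) + 43359) = 43940*((-4856/217 + 4397/98) + 43359) = 43940*(68323/3038 + 43359) = 43940*(131792965/3038) = 2895491441050/1519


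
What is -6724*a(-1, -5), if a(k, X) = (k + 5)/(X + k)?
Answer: 13448/3 ≈ 4482.7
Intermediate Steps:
a(k, X) = (5 + k)/(X + k)
-6724*a(-1, -5) = -6724*(5 - 1)/(-5 - 1) = -6724*4/(-6) = -(-3362)*4/3 = -6724*(-⅔) = 13448/3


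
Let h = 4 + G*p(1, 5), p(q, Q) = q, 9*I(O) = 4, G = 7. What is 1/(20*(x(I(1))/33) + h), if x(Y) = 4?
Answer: 33/443 ≈ 0.074492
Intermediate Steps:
I(O) = 4/9 (I(O) = (⅑)*4 = 4/9)
h = 11 (h = 4 + 7*1 = 4 + 7 = 11)
1/(20*(x(I(1))/33) + h) = 1/(20*(4/33) + 11) = 1/(80/33 + 11) = 1/(443/33) = 33/443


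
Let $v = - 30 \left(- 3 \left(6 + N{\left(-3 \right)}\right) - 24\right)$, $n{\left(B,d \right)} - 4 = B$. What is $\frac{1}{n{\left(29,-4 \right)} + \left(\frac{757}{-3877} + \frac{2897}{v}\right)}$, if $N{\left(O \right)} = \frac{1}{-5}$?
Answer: $\frac{4815234}{169194197} \approx 0.02846$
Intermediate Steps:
$n{\left(B,d \right)} = 4 + B$
$N{\left(O \right)} = - \frac{1}{5}$
$v = 1242$ ($v = - 30 \left(- 3 \left(6 - \frac{1}{5}\right) - 24\right) = - 30 \left(\left(-3\right) \frac{29}{5} - 24\right) = - 30 \left(- \frac{87}{5} - 24\right) = \left(-30\right) \left(- \frac{207}{5}\right) = 1242$)
$\frac{1}{n{\left(29,-4 \right)} + \left(\frac{757}{-3877} + \frac{2897}{v}\right)} = \frac{1}{\left(4 + 29\right) + \left(\frac{757}{-3877} + \frac{2897}{1242}\right)} = \frac{1}{33 + \left(757 \left(- \frac{1}{3877}\right) + 2897 \cdot \frac{1}{1242}\right)} = \frac{1}{33 + \left(- \frac{757}{3877} + \frac{2897}{1242}\right)} = \frac{1}{33 + \frac{10291475}{4815234}} = \frac{1}{\frac{169194197}{4815234}} = \frac{4815234}{169194197}$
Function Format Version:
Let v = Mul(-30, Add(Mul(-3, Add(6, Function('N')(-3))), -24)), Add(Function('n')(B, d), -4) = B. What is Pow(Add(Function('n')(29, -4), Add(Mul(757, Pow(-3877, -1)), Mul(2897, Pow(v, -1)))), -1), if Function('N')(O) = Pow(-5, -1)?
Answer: Rational(4815234, 169194197) ≈ 0.028460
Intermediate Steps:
Function('n')(B, d) = Add(4, B)
Function('N')(O) = Rational(-1, 5)
v = 1242 (v = Mul(-30, Add(Mul(-3, Add(6, Rational(-1, 5))), -24)) = Mul(-30, Add(Mul(-3, Rational(29, 5)), -24)) = Mul(-30, Add(Rational(-87, 5), -24)) = Mul(-30, Rational(-207, 5)) = 1242)
Pow(Add(Function('n')(29, -4), Add(Mul(757, Pow(-3877, -1)), Mul(2897, Pow(v, -1)))), -1) = Pow(Add(Add(4, 29), Add(Mul(757, Pow(-3877, -1)), Mul(2897, Pow(1242, -1)))), -1) = Pow(Add(33, Add(Mul(757, Rational(-1, 3877)), Mul(2897, Rational(1, 1242)))), -1) = Pow(Add(33, Add(Rational(-757, 3877), Rational(2897, 1242))), -1) = Pow(Add(33, Rational(10291475, 4815234)), -1) = Pow(Rational(169194197, 4815234), -1) = Rational(4815234, 169194197)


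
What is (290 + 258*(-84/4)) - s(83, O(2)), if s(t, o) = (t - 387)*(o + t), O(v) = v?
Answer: 20712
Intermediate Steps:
s(t, o) = (-387 + t)*(o + t)
(290 + 258*(-84/4)) - s(83, O(2)) = (290 + 258*(-84/4)) - (83**2 - 387*2 - 387*83 + 2*83) = (290 + 258*(-84*1/4)) - (6889 - 774 - 32121 + 166) = (290 + 258*(-21)) - 1*(-25840) = (290 - 5418) + 25840 = -5128 + 25840 = 20712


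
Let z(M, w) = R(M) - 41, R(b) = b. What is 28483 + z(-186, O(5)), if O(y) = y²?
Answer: 28256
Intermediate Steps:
z(M, w) = -41 + M (z(M, w) = M - 41 = -41 + M)
28483 + z(-186, O(5)) = 28483 + (-41 - 186) = 28483 - 227 = 28256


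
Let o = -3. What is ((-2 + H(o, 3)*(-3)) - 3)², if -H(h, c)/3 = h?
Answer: 1024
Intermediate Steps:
H(h, c) = -3*h
((-2 + H(o, 3)*(-3)) - 3)² = ((-2 - 3*(-3)*(-3)) - 3)² = ((-2 + 9*(-3)) - 3)² = ((-2 - 27) - 3)² = (-29 - 3)² = (-32)² = 1024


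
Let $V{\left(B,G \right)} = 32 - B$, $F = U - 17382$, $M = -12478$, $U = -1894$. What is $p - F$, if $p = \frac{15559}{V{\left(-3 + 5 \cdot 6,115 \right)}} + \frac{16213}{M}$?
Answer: $\frac{1396693777}{62390} \approx 22387.0$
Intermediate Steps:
$F = -19276$ ($F = -1894 - 17382 = -19276$)
$p = \frac{194064137}{62390}$ ($p = \frac{15559}{32 - \left(-3 + 5 \cdot 6\right)} + \frac{16213}{-12478} = \frac{15559}{32 - \left(-3 + 30\right)} + 16213 \left(- \frac{1}{12478}\right) = \frac{15559}{32 - 27} - \frac{16213}{12478} = \frac{15559}{5} - \frac{16213}{12478} = \frac{194064137}{62390} \approx 3110.5$)
$p - F = \frac{194064137}{62390} - -19276 = \frac{194064137}{62390} + 19276 = \frac{1396693777}{62390}$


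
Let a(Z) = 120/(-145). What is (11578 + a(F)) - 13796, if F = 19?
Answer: -64346/29 ≈ -2218.8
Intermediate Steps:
a(Z) = -24/29 (a(Z) = 120*(-1/145) = -24/29)
(11578 + a(F)) - 13796 = (11578 - 24/29) - 13796 = 335738/29 - 13796 = -64346/29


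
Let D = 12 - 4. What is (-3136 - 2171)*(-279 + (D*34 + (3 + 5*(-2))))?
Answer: 74298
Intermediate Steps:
D = 8
(-3136 - 2171)*(-279 + (D*34 + (3 + 5*(-2)))) = (-3136 - 2171)*(-279 + (8*34 + (3 + 5*(-2)))) = -5307*(-279 + (272 + (3 - 10))) = -5307*(-279 + (272 - 7)) = -5307*(-279 + 265) = -5307*(-14) = 74298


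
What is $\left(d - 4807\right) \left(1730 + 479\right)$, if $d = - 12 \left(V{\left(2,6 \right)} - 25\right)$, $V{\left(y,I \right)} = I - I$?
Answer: $-9955963$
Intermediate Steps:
$V{\left(y,I \right)} = 0$
$d = 300$ ($d = - 12 \left(0 - 25\right) = \left(-12\right) \left(-25\right) = 300$)
$\left(d - 4807\right) \left(1730 + 479\right) = \left(300 - 4807\right) \left(1730 + 479\right) = \left(-4507\right) 2209 = -9955963$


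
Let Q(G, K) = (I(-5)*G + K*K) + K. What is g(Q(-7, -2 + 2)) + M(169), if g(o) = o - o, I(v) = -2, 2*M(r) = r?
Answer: 169/2 ≈ 84.500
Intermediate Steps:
M(r) = r/2
Q(G, K) = K + K² - 2*G (Q(G, K) = (-2*G + K*K) + K = (-2*G + K²) + K = (K² - 2*G) + K = K + K² - 2*G)
g(o) = 0
g(Q(-7, -2 + 2)) + M(169) = 0 + (½)*169 = 0 + 169/2 = 169/2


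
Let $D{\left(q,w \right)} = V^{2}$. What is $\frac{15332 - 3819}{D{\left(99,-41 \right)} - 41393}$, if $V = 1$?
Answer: $- \frac{11513}{41392} \approx -0.27815$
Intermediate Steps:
$D{\left(q,w \right)} = 1$ ($D{\left(q,w \right)} = 1^{2} = 1$)
$\frac{15332 - 3819}{D{\left(99,-41 \right)} - 41393} = \frac{15332 - 3819}{1 - 41393} = \frac{11513}{-41392} = 11513 \left(- \frac{1}{41392}\right) = - \frac{11513}{41392}$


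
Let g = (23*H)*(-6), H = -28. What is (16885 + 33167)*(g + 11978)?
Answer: 792923784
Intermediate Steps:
g = 3864 (g = (23*(-28))*(-6) = -644*(-6) = 3864)
(16885 + 33167)*(g + 11978) = (16885 + 33167)*(3864 + 11978) = 50052*15842 = 792923784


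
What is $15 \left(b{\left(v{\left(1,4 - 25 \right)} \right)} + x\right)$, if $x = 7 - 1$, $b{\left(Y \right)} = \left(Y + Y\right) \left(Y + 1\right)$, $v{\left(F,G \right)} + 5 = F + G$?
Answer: $18090$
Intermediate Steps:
$v{\left(F,G \right)} = -5 + F + G$ ($v{\left(F,G \right)} = -5 + \left(F + G\right) = -5 + F + G$)
$b{\left(Y \right)} = 2 Y \left(1 + Y\right)$
$x = 6$ ($x = 7 - 1 = 6$)
$15 \left(b{\left(v{\left(1,4 - 25 \right)} \right)} + x\right) = 15 \left(2 \left(-5 + 1 + \left(4 - 25\right)\right) \left(1 + \left(-5 + 1 + \left(4 - 25\right)\right)\right) + 6\right) = 15 \left(2 \left(-5 + 1 - 21\right) \left(1 - 25\right) + 6\right) = 15 \left(2 \left(-25\right) \left(1 - 25\right) + 6\right) = 15 \left(2 \left(-25\right) \left(-24\right) + 6\right) = 15 \left(1200 + 6\right) = 15 \cdot 1206 = 18090$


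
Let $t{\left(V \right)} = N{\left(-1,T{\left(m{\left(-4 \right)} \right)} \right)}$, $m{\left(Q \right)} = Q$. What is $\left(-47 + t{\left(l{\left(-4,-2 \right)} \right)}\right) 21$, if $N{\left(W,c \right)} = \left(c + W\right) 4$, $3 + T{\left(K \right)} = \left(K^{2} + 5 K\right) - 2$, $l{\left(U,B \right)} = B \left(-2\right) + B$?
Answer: $-1827$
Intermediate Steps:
$l{\left(U,B \right)} = - B$ ($l{\left(U,B \right)} = - 2 B + B = - B$)
$T{\left(K \right)} = -5 + K^{2} + 5 K$ ($T{\left(K \right)} = -3 - \left(2 - K^{2} - 5 K\right) = -3 + \left(-2 + K^{2} + 5 K\right) = -5 + K^{2} + 5 K$)
$N{\left(W,c \right)} = 4 W + 4 c$ ($N{\left(W,c \right)} = \left(W + c\right) 4 = 4 W + 4 c$)
$t{\left(V \right)} = -40$ ($t{\left(V \right)} = 4 \left(-1\right) + 4 \left(-5 + \left(-4\right)^{2} + 5 \left(-4\right)\right) = -4 + 4 \left(-5 + 16 - 20\right) = -4 + 4 \left(-9\right) = -4 - 36 = -40$)
$\left(-47 + t{\left(l{\left(-4,-2 \right)} \right)}\right) 21 = \left(-47 - 40\right) 21 = \left(-87\right) 21 = -1827$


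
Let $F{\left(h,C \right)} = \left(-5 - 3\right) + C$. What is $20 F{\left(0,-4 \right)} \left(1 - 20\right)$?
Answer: $4560$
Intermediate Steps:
$F{\left(h,C \right)} = -8 + C$
$20 F{\left(0,-4 \right)} \left(1 - 20\right) = 20 \left(-8 - 4\right) \left(1 - 20\right) = 20 \left(-12\right) \left(1 - 20\right) = \left(-240\right) \left(-19\right) = 4560$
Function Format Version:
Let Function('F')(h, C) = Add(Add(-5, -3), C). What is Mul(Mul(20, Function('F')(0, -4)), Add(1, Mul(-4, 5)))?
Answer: 4560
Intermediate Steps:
Function('F')(h, C) = Add(-8, C)
Mul(Mul(20, Function('F')(0, -4)), Add(1, Mul(-4, 5))) = Mul(Mul(20, Add(-8, -4)), Add(1, Mul(-4, 5))) = Mul(Mul(20, -12), Add(1, -20)) = Mul(-240, -19) = 4560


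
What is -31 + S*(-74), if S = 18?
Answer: -1363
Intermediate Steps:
-31 + S*(-74) = -31 + 18*(-74) = -31 - 1332 = -1363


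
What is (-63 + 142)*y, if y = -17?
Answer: -1343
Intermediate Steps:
(-63 + 142)*y = (-63 + 142)*(-17) = 79*(-17) = -1343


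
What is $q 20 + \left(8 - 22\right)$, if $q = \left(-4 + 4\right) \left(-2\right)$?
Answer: $-14$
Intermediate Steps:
$q = 0$ ($q = 0 \left(-2\right) = 0$)
$q 20 + \left(8 - 22\right) = 0 \cdot 20 + \left(8 - 22\right) = 0 - 14 = -14$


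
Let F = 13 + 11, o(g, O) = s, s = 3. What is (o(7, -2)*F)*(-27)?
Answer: -1944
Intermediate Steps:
o(g, O) = 3
F = 24
(o(7, -2)*F)*(-27) = (3*24)*(-27) = 72*(-27) = -1944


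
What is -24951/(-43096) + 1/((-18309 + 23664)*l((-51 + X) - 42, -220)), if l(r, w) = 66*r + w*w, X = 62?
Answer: 3096739367633/5348766737160 ≈ 0.57896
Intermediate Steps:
l(r, w) = w² + 66*r (l(r, w) = 66*r + w² = w² + 66*r)
-24951/(-43096) + 1/((-18309 + 23664)*l((-51 + X) - 42, -220)) = -24951/(-43096) + 1/((-18309 + 23664)*((-220)² + 66*((-51 + 62) - 42))) = -24951*(-1/43096) + 1/(5355*(48400 + 66*(11 - 42))) = 24951/43096 + 1/(5355*(48400 + 66*(-31))) = 24951/43096 + 1/(5355*(48400 - 2046)) = 24951/43096 + (1/5355)/46354 = 24951/43096 + (1/5355)*(1/46354) = 24951/43096 + 1/248225670 = 3096739367633/5348766737160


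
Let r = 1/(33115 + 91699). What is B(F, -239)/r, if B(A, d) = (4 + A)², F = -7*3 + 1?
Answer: 31952384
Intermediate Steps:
F = -20 (F = -21 + 1 = -20)
r = 1/124814 ≈ 8.0119e-6
B(F, -239)/r = (4 - 20)²/(1/124814) = (-16)²*124814 = 256*124814 = 31952384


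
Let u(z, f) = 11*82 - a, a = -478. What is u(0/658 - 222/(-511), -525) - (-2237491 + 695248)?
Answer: 1543623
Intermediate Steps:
u(z, f) = 1380 (u(z, f) = 11*82 - 1*(-478) = 902 + 478 = 1380)
u(0/658 - 222/(-511), -525) - (-2237491 + 695248) = 1380 - (-2237491 + 695248) = 1380 - 1*(-1542243) = 1380 + 1542243 = 1543623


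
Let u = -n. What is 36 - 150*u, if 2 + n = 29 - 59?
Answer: -4764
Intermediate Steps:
n = -32 (n = -2 + (29 - 59) = -2 - 30 = -32)
u = 32 (u = -1*(-32) = 32)
36 - 150*u = 36 - 150*32 = 36 - 4800 = -4764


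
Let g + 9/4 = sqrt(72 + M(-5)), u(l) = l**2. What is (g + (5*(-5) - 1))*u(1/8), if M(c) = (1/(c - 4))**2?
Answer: -113/256 + sqrt(5833)/576 ≈ -0.30881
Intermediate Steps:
M(c) = (-4 + c)**(-2) (M(c) = (1/(-4 + c))**2 = (-4 + c)**(-2))
g = -9/4 + sqrt(5833)/9 (g = -9/4 + sqrt(72 + (-4 - 5)**(-2)) = -9/4 + sqrt(72 + (-9)**(-2)) = -9/4 + sqrt(72 + 1/81) = -9/4 + sqrt(5833/81) = -9/4 + sqrt(5833)/9 ≈ 6.2360)
(g + (5*(-5) - 1))*u(1/8) = ((-9/4 + sqrt(5833)/9) + (5*(-5) - 1))*(1/8)**2 = ((-9/4 + sqrt(5833)/9) + (-25 - 1))*(1/8)**2 = ((-9/4 + sqrt(5833)/9) - 26)*(1/64) = (-113/4 + sqrt(5833)/9)*(1/64) = -113/256 + sqrt(5833)/576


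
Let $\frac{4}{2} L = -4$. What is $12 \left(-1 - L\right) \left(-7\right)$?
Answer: $-84$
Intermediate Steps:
$L = -2$ ($L = \frac{1}{2} \left(-4\right) = -2$)
$12 \left(-1 - L\right) \left(-7\right) = 12 \left(-1 - -2\right) \left(-7\right) = 12 \left(-1 + 2\right) \left(-7\right) = 12 \cdot 1 \left(-7\right) = 12 \left(-7\right) = -84$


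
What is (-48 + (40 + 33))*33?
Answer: 825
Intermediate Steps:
(-48 + (40 + 33))*33 = (-48 + 73)*33 = 25*33 = 825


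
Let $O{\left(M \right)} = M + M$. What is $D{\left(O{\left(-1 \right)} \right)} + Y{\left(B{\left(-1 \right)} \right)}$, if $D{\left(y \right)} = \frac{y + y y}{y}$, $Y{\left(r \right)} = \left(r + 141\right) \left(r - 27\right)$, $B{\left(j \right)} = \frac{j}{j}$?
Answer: $-3693$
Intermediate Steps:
$O{\left(M \right)} = 2 M$
$B{\left(j \right)} = 1$
$Y{\left(r \right)} = \left(-27 + r\right) \left(141 + r\right)$ ($Y{\left(r \right)} = \left(141 + r\right) \left(-27 + r\right) = \left(-27 + r\right) \left(141 + r\right)$)
$D{\left(y \right)} = \frac{y + y^{2}}{y}$
$D{\left(O{\left(-1 \right)} \right)} + Y{\left(B{\left(-1 \right)} \right)} = \left(1 + 2 \left(-1\right)\right) + \left(-3807 + 1^{2} + 114 \cdot 1\right) = \left(1 - 2\right) + \left(-3807 + 1 + 114\right) = -1 - 3692 = -3693$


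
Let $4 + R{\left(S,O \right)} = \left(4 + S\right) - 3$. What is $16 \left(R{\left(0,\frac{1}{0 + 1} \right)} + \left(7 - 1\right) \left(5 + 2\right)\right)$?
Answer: $624$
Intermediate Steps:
$R{\left(S,O \right)} = -3 + S$ ($R{\left(S,O \right)} = -4 + \left(\left(4 + S\right) - 3\right) = -4 + \left(1 + S\right) = -3 + S$)
$16 \left(R{\left(0,\frac{1}{0 + 1} \right)} + \left(7 - 1\right) \left(5 + 2\right)\right) = 16 \left(\left(-3 + 0\right) + \left(7 - 1\right) \left(5 + 2\right)\right) = 16 \left(-3 + 6 \cdot 7\right) = 16 \left(-3 + 42\right) = 16 \cdot 39 = 624$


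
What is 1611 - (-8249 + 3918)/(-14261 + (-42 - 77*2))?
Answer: 381736/237 ≈ 1610.7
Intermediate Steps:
1611 - (-8249 + 3918)/(-14261 + (-42 - 77*2)) = 1611 - (-4331)/(-14261 + (-42 - 154)) = 1611 - (-4331)/(-14261 - 196) = 1611 - (-4331)/(-14457) = 1611 - (-4331)*(-1)/14457 = 1611 - 1*71/237 = 1611 - 71/237 = 381736/237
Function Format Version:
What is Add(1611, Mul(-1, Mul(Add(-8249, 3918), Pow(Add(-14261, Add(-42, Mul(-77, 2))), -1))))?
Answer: Rational(381736, 237) ≈ 1610.7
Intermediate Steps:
Add(1611, Mul(-1, Mul(Add(-8249, 3918), Pow(Add(-14261, Add(-42, Mul(-77, 2))), -1)))) = Add(1611, Mul(-1, Mul(-4331, Pow(Add(-14261, Add(-42, -154)), -1)))) = Add(1611, Mul(-1, Mul(-4331, Pow(Add(-14261, -196), -1)))) = Add(1611, Mul(-1, Mul(-4331, Pow(-14457, -1)))) = Add(1611, Mul(-1, Mul(-4331, Rational(-1, 14457)))) = Add(1611, Mul(-1, Rational(71, 237))) = Add(1611, Rational(-71, 237)) = Rational(381736, 237)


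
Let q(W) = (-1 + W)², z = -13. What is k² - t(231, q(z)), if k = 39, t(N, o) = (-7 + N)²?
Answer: -48655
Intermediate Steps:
k² - t(231, q(z)) = 39² - (-7 + 231)² = 1521 - 1*224² = 1521 - 1*50176 = 1521 - 50176 = -48655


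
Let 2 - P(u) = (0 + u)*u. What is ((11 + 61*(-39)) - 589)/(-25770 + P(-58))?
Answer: 2957/29132 ≈ 0.10150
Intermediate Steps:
P(u) = 2 - u² (P(u) = 2 - (0 + u)*u = 2 - u*u = 2 - u²)
((11 + 61*(-39)) - 589)/(-25770 + P(-58)) = ((11 + 61*(-39)) - 589)/(-25770 + (2 - 1*(-58)²)) = ((11 - 2379) - 589)/(-25770 + (2 - 1*3364)) = (-2368 - 589)/(-25770 + (2 - 3364)) = -2957/(-25770 - 3362) = -2957/(-29132) = -2957*(-1/29132) = 2957/29132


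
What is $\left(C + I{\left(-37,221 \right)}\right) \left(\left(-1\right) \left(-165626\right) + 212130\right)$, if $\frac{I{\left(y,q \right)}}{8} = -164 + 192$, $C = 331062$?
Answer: $125145274216$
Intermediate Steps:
$I{\left(y,q \right)} = 224$ ($I{\left(y,q \right)} = 8 \left(-164 + 192\right) = 8 \cdot 28 = 224$)
$\left(C + I{\left(-37,221 \right)}\right) \left(\left(-1\right) \left(-165626\right) + 212130\right) = \left(331062 + 224\right) \left(\left(-1\right) \left(-165626\right) + 212130\right) = 331286 \left(165626 + 212130\right) = 331286 \cdot 377756 = 125145274216$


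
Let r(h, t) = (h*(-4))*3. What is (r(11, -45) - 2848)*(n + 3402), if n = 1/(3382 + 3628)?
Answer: -7106710258/701 ≈ -1.0138e+7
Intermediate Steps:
r(h, t) = -12*h (r(h, t) = -4*h*3 = -12*h)
n = 1/7010 ≈ 0.00014265
(r(11, -45) - 2848)*(n + 3402) = (-12*11 - 2848)*(1/7010 + 3402) = (-132 - 2848)*(23848021/7010) = -2980*23848021/7010 = -7106710258/701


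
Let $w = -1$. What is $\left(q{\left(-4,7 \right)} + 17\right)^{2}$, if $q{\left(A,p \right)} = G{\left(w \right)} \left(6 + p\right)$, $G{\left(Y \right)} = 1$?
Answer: $900$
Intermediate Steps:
$q{\left(A,p \right)} = 6 + p$ ($q{\left(A,p \right)} = 1 \left(6 + p\right) = 6 + p$)
$\left(q{\left(-4,7 \right)} + 17\right)^{2} = \left(\left(6 + 7\right) + 17\right)^{2} = \left(13 + 17\right)^{2} = 30^{2} = 900$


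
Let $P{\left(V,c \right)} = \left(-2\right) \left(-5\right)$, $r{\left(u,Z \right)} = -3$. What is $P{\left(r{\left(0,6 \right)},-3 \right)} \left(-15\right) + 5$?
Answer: $-145$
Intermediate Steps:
$P{\left(V,c \right)} = 10$
$P{\left(r{\left(0,6 \right)},-3 \right)} \left(-15\right) + 5 = 10 \left(-15\right) + 5 = -150 + 5 = -145$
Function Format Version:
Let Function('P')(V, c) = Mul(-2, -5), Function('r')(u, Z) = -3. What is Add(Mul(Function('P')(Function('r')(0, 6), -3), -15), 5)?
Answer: -145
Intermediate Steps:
Function('P')(V, c) = 10
Add(Mul(Function('P')(Function('r')(0, 6), -3), -15), 5) = Add(Mul(10, -15), 5) = Add(-150, 5) = -145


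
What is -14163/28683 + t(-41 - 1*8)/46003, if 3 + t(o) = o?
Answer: -217677335/439834683 ≈ -0.49491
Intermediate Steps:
t(o) = -3 + o
-14163/28683 + t(-41 - 1*8)/46003 = -14163/28683 + (-3 + (-41 - 1*8))/46003 = -14163*1/28683 + (-3 + (-41 - 8))*(1/46003) = -4721/9561 + (-3 - 49)*(1/46003) = -4721/9561 - 52*1/46003 = -4721/9561 - 52/46003 = -217677335/439834683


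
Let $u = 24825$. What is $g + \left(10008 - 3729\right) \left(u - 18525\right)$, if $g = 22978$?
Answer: $39580678$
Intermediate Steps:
$g + \left(10008 - 3729\right) \left(u - 18525\right) = 22978 + \left(10008 - 3729\right) \left(24825 - 18525\right) = 22978 + 6279 \cdot 6300 = 22978 + 39557700 = 39580678$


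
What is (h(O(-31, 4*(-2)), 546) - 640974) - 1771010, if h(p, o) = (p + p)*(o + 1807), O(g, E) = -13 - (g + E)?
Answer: -2289628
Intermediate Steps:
O(g, E) = -13 - E - g (O(g, E) = -13 - (E + g) = -13 + (-E - g) = -13 - E - g)
h(p, o) = 2*p*(1807 + o) (h(p, o) = (2*p)*(1807 + o) = 2*p*(1807 + o))
(h(O(-31, 4*(-2)), 546) - 640974) - 1771010 = (2*(-13 - 4*(-2) - 1*(-31))*(1807 + 546) - 640974) - 1771010 = (2*(-13 - 1*(-8) + 31)*2353 - 640974) - 1771010 = (2*(-13 + 8 + 31)*2353 - 640974) - 1771010 = (2*26*2353 - 640974) - 1771010 = (122356 - 640974) - 1771010 = -518618 - 1771010 = -2289628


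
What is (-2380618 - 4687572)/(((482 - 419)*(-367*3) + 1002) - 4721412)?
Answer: 7068190/4789773 ≈ 1.4757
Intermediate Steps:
(-2380618 - 4687572)/(((482 - 419)*(-367*3) + 1002) - 4721412) = -7068190/((63*(-1101) + 1002) - 4721412) = -7068190/((-69363 + 1002) - 4721412) = -7068190/(-68361 - 4721412) = -7068190/(-4789773) = -7068190*(-1/4789773) = 7068190/4789773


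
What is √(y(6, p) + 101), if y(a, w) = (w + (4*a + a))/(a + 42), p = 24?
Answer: √1634/4 ≈ 10.106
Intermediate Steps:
y(a, w) = (w + 5*a)/(42 + a)
√(y(6, p) + 101) = √((24 + 5*6)/(42 + 6) + 101) = √((24 + 30)/48 + 101) = √((1/48)*54 + 101) = √(9/8 + 101) = √(817/8) = √1634/4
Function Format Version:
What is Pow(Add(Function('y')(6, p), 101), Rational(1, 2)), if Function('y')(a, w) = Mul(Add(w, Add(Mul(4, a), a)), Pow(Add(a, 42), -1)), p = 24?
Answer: Mul(Rational(1, 4), Pow(1634, Rational(1, 2))) ≈ 10.106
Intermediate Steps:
Function('y')(a, w) = Mul(Pow(Add(42, a), -1), Add(w, Mul(5, a))) (Function('y')(a, w) = Mul(Add(w, Mul(5, a)), Pow(Add(42, a), -1)) = Mul(Pow(Add(42, a), -1), Add(w, Mul(5, a))))
Pow(Add(Function('y')(6, p), 101), Rational(1, 2)) = Pow(Add(Mul(Pow(Add(42, 6), -1), Add(24, Mul(5, 6))), 101), Rational(1, 2)) = Pow(Add(Mul(Pow(48, -1), Add(24, 30)), 101), Rational(1, 2)) = Pow(Add(Mul(Rational(1, 48), 54), 101), Rational(1, 2)) = Pow(Add(Rational(9, 8), 101), Rational(1, 2)) = Pow(Rational(817, 8), Rational(1, 2)) = Mul(Rational(1, 4), Pow(1634, Rational(1, 2)))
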